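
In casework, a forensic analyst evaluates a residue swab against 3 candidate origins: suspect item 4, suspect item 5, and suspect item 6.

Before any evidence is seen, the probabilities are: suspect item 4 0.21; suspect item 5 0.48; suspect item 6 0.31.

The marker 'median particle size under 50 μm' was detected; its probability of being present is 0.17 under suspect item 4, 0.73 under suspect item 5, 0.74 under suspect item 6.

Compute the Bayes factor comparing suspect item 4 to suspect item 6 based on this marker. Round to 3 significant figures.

0.230

The Bayes factor is the ratio of the two likelihoods.
  suspect item 4: 0.17
  suspect item 6: 0.74
Bayes factor = 0.17 / 0.74 ≈ 0.230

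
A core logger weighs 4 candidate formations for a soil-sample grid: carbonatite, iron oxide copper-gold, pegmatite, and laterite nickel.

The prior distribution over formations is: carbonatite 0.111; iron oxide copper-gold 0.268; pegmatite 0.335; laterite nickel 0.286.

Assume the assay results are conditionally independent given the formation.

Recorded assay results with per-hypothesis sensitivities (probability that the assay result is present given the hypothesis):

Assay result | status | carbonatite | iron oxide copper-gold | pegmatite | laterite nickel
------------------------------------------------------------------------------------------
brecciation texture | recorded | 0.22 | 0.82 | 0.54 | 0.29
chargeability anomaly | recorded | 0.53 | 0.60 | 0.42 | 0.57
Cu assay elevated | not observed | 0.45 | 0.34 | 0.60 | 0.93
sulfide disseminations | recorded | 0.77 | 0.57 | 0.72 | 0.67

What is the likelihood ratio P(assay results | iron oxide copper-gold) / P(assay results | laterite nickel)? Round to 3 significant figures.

23.9

Joint likelihood of the assay result pattern under each hypothesis (using 1 − P(present | H) for each absent assay result):
  iron oxide copper-gold: 0.82 × 0.60 × (1 − 0.34) × 0.57 = 0.18509
  laterite nickel: 0.29 × 0.57 × (1 − 0.93) × 0.67 = 0.0077526
Bayes factor = 0.18509 / 0.0077526 ≈ 23.9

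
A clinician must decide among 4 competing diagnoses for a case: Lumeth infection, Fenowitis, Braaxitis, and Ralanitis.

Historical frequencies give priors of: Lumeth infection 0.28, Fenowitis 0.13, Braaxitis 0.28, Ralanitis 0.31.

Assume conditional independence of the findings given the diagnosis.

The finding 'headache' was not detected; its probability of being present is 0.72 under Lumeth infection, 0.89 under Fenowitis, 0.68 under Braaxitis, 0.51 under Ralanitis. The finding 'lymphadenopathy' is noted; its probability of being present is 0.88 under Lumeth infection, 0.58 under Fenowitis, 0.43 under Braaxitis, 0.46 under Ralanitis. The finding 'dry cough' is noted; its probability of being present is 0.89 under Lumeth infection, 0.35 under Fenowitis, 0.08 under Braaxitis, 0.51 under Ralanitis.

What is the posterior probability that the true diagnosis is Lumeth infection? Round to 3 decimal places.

0.596

For each hypothesis, the unnormalized posterior weight is prior × product of the finding likelihoods (using 1 − P(present | H) for each absent finding):
  Lumeth infection: 0.28 × (1 − 0.72) × 0.88 × 0.89 = 0.061403
  Fenowitis: 0.13 × (1 − 0.89) × 0.58 × 0.35 = 0.0029029
  Braaxitis: 0.28 × (1 − 0.68) × 0.43 × 0.08 = 0.0030822
  Ralanitis: 0.31 × (1 − 0.51) × 0.46 × 0.51 = 0.035636
Marginal likelihood of the evidence = 0.10302.
P(Lumeth infection | evidence) = 0.061403 / 0.10302 ≈ 0.596.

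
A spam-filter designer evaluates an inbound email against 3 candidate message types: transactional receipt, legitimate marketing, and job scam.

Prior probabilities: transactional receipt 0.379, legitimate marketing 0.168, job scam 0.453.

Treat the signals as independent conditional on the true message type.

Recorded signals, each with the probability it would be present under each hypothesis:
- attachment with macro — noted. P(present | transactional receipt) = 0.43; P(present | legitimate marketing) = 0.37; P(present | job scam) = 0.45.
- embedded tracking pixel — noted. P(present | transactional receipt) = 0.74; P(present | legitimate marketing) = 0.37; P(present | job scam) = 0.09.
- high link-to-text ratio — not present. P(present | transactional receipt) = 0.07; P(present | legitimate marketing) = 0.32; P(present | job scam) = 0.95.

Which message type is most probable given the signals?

transactional receipt

Multiply each prior by the joint likelihood of the signal pattern (using 1 − P(present | H) for each absent signal):
  transactional receipt: 0.379 × 0.43 × 0.74 × (1 − 0.07) = 0.11216
  legitimate marketing: 0.168 × 0.37 × 0.37 × (1 − 0.32) = 0.015639
  job scam: 0.453 × 0.45 × 0.09 × (1 − 0.95) = 0.00091733
Normalizing constant Z = 0.11216 + 0.015639 + 0.00091733 = 0.12871.
P(transactional receipt | evidence) ≈ 0.11216 / 0.12871 ≈ 0.871
P(legitimate marketing | evidence) ≈ 0.015639 / 0.12871 ≈ 0.122
P(job scam | evidence) ≈ 0.00091733 / 0.12871 ≈ 0.007
The largest is 0.871, so transactional receipt is most probable.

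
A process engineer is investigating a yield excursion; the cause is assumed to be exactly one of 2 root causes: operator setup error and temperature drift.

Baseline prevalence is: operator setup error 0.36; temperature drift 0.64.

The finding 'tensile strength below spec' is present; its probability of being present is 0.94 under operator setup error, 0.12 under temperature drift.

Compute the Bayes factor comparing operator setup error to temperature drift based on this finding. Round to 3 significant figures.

7.83

Likelihood of this finding under each hypothesis:
  operator setup error: 0.94
  temperature drift: 0.12
Bayes factor = 0.94 / 0.12 ≈ 7.83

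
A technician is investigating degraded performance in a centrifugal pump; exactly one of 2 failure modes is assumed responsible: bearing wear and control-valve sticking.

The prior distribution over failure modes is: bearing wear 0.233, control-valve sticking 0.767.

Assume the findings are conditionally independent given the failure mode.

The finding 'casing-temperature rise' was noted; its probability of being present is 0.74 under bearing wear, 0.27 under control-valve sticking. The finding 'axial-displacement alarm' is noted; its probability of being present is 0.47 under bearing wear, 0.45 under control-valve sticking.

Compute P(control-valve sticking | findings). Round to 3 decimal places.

0.535

By Bayes' rule with conditional independence, the unnormalized weight for each hypothesis is prior × ∏ likelihoods:
  bearing wear: 0.233 × 0.74 × 0.47 = 0.081037
  control-valve sticking: 0.767 × 0.27 × 0.45 = 0.093191
Normalizing constant Z = 0.081037 + 0.093191 = 0.17423.
P(control-valve sticking | evidence) = 0.093191 / 0.17423 ≈ 0.535.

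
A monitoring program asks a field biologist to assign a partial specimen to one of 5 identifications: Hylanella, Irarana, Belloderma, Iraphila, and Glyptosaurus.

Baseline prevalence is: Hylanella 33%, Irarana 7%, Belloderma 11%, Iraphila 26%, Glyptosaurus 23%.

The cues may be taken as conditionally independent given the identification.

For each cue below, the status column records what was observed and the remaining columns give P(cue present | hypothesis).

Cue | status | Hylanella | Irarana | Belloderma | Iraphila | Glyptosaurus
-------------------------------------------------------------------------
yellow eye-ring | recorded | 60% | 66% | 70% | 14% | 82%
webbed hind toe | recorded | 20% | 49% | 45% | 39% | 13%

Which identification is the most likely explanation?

Multiply each prior by the joint likelihood of the cue pattern:
  Hylanella: 0.33 × 0.60 × 0.20 = 0.0396
  Irarana: 0.07 × 0.66 × 0.49 = 0.022638
  Belloderma: 0.11 × 0.70 × 0.45 = 0.03465
  Iraphila: 0.26 × 0.14 × 0.39 = 0.014196
  Glyptosaurus: 0.23 × 0.82 × 0.13 = 0.024518
Marginal likelihood of the evidence = 0.1356.
P(Hylanella | evidence) ≈ 0.0396 / 0.1356 ≈ 0.292
P(Irarana | evidence) ≈ 0.022638 / 0.1356 ≈ 0.167
P(Belloderma | evidence) ≈ 0.03465 / 0.1356 ≈ 0.256
P(Iraphila | evidence) ≈ 0.014196 / 0.1356 ≈ 0.105
P(Glyptosaurus | evidence) ≈ 0.024518 / 0.1356 ≈ 0.181
The largest is 0.292, so Hylanella is most probable.

Hylanella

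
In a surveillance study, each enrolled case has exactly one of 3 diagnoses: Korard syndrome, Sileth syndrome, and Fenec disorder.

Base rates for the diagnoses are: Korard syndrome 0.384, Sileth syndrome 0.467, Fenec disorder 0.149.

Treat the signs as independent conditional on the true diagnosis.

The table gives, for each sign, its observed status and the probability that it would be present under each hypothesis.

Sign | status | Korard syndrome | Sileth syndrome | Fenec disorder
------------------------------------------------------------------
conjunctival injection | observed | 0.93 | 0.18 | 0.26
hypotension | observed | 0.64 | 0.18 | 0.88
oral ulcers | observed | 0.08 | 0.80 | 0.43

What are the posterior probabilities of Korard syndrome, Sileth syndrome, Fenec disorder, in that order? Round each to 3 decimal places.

0.406, 0.269, 0.325

Multiply each prior by the joint likelihood of the sign pattern:
  Korard syndrome: 0.384 × 0.93 × 0.64 × 0.08 = 0.018285
  Sileth syndrome: 0.467 × 0.18 × 0.18 × 0.80 = 0.012105
  Fenec disorder: 0.149 × 0.26 × 0.88 × 0.43 = 0.014659
The unnormalized weights sum to 0.045048.
P(Korard syndrome | evidence) = 0.018285 / 0.045048 ≈ 0.406
P(Sileth syndrome | evidence) = 0.012105 / 0.045048 ≈ 0.269
P(Fenec disorder | evidence) = 0.014659 / 0.045048 ≈ 0.325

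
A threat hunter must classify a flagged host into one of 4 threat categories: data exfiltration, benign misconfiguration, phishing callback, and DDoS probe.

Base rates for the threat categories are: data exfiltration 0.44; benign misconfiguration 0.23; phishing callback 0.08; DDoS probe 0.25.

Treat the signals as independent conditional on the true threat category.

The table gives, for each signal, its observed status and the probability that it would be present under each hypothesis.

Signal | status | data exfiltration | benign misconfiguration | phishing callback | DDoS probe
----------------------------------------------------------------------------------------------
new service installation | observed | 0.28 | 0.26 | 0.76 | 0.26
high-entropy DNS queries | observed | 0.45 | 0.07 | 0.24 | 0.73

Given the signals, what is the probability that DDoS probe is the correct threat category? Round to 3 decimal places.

0.390

By Bayes' rule with conditional independence, the unnormalized weight for each hypothesis is prior × ∏ likelihoods:
  data exfiltration: 0.44 × 0.28 × 0.45 = 0.05544
  benign misconfiguration: 0.23 × 0.26 × 0.07 = 0.004186
  phishing callback: 0.08 × 0.76 × 0.24 = 0.014592
  DDoS probe: 0.25 × 0.26 × 0.73 = 0.04745
Normalizing constant Z = 0.05544 + 0.004186 + 0.014592 + 0.04745 = 0.12167.
P(DDoS probe | evidence) = 0.04745 / 0.12167 ≈ 0.390.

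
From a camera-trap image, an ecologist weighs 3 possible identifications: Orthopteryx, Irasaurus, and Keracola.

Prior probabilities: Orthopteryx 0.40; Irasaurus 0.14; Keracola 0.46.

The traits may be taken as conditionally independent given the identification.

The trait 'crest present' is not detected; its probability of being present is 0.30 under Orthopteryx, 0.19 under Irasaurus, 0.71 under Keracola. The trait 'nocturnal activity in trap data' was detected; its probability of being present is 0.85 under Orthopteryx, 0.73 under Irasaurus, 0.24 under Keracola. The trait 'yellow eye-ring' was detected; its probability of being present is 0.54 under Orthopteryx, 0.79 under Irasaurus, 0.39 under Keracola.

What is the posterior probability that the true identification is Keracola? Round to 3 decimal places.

By Bayes' rule with conditional independence, the unnormalized weight for each hypothesis is prior × ∏ likelihoods (using 1 − P(present | H) for each absent trait):
  Orthopteryx: 0.40 × (1 − 0.30) × 0.85 × 0.54 = 0.12852
  Irasaurus: 0.14 × (1 − 0.19) × 0.73 × 0.79 = 0.065398
  Keracola: 0.46 × (1 − 0.71) × 0.24 × 0.39 = 0.012486
The unnormalized weights sum to 0.2064.
P(Keracola | evidence) = 0.012486 / 0.2064 ≈ 0.060.

0.060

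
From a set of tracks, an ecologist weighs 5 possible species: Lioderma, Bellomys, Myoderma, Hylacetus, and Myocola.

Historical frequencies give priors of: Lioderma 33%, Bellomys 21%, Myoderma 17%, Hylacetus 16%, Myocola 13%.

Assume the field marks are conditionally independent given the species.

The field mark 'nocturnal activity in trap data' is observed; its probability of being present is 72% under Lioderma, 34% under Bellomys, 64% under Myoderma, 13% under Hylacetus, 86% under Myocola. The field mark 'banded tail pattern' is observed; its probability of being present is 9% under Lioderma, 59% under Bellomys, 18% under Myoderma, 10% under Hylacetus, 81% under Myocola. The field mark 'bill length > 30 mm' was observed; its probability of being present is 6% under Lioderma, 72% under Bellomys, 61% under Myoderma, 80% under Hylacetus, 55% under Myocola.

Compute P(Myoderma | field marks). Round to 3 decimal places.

For each hypothesis, the unnormalized posterior weight is prior × product of the field mark likelihoods:
  Lioderma: 0.33 × 0.72 × 0.09 × 0.06 = 0.001283
  Bellomys: 0.21 × 0.34 × 0.59 × 0.72 = 0.030331
  Myoderma: 0.17 × 0.64 × 0.18 × 0.61 = 0.011946
  Hylacetus: 0.16 × 0.13 × 0.10 × 0.80 = 0.001664
  Myocola: 0.13 × 0.86 × 0.81 × 0.55 = 0.049807
Marginal likelihood of the evidence = 0.095031.
P(Myoderma | evidence) = 0.011946 / 0.095031 ≈ 0.126.

0.126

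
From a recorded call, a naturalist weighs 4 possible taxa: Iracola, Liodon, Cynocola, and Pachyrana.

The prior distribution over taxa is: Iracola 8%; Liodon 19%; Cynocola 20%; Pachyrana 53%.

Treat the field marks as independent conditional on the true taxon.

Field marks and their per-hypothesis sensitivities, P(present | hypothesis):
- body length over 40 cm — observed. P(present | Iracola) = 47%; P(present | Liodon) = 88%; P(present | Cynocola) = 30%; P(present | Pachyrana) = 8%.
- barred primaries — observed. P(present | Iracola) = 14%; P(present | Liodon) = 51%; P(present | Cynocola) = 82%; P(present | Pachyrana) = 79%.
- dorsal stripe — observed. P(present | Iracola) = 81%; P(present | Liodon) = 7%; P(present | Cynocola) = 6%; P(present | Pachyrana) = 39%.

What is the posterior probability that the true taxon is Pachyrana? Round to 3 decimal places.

By Bayes' rule with conditional independence, the unnormalized weight for each hypothesis is prior × ∏ likelihoods:
  Iracola: 0.08 × 0.47 × 0.14 × 0.81 = 0.0042638
  Liodon: 0.19 × 0.88 × 0.51 × 0.07 = 0.005969
  Cynocola: 0.20 × 0.30 × 0.82 × 0.06 = 0.002952
  Pachyrana: 0.53 × 0.08 × 0.79 × 0.39 = 0.013063
Marginal likelihood of the evidence = 0.026248.
P(Pachyrana | evidence) = 0.013063 / 0.026248 ≈ 0.498.

0.498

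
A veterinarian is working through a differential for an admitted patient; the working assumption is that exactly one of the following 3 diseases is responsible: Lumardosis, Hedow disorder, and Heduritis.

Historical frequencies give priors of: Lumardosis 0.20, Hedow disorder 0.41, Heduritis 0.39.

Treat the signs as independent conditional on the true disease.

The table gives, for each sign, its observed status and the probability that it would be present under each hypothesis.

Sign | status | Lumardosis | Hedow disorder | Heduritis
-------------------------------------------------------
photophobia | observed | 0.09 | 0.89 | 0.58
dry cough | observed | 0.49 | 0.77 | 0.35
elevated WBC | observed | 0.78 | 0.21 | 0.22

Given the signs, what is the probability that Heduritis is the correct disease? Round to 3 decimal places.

0.209

By Bayes' rule with conditional independence, the unnormalized weight for each hypothesis is prior × ∏ likelihoods:
  Lumardosis: 0.20 × 0.09 × 0.49 × 0.78 = 0.0068796
  Hedow disorder: 0.41 × 0.89 × 0.77 × 0.21 = 0.059004
  Heduritis: 0.39 × 0.58 × 0.35 × 0.22 = 0.017417
The unnormalized weights sum to 0.083301.
P(Heduritis | evidence) = 0.017417 / 0.083301 ≈ 0.209.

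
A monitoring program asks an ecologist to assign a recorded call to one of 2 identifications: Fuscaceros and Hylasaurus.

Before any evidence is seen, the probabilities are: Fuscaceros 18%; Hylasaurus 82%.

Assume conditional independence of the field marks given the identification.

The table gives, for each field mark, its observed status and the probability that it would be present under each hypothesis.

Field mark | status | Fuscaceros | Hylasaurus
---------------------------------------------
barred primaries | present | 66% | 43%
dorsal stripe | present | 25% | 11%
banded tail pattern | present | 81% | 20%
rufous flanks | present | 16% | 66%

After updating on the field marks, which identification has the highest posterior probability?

Hylasaurus

Multiply each prior by the joint likelihood of the field mark pattern:
  Fuscaceros: 0.18 × 0.66 × 0.25 × 0.81 × 0.16 = 0.0038491
  Hylasaurus: 0.82 × 0.43 × 0.11 × 0.20 × 0.66 = 0.0051198
Normalizing constant Z = 0.0038491 + 0.0051198 = 0.0089689.
P(Fuscaceros | evidence) ≈ 0.0038491 / 0.0089689 ≈ 0.429
P(Hylasaurus | evidence) ≈ 0.0051198 / 0.0089689 ≈ 0.571
The largest is 0.571, so Hylasaurus is most probable.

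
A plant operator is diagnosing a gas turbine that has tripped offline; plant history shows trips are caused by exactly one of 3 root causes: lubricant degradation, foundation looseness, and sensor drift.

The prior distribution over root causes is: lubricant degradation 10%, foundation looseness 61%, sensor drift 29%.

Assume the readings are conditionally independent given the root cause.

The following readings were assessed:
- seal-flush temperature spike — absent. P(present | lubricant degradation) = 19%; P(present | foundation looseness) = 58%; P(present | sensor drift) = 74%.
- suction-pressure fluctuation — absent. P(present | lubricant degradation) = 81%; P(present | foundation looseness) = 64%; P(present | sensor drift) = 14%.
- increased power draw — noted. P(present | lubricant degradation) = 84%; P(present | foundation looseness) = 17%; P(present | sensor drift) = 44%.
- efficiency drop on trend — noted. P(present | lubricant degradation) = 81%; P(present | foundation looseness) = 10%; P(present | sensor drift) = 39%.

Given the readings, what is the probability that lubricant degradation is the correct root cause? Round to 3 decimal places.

0.452

By Bayes' rule with conditional independence, the unnormalized weight for each hypothesis is prior × ∏ likelihoods (using 1 − P(present | H) for each absent reading):
  lubricant degradation: 0.10 × (1 − 0.19) × (1 − 0.81) × 0.84 × 0.81 = 0.010471
  foundation looseness: 0.61 × (1 − 0.58) × (1 − 0.64) × 0.17 × 0.10 = 0.0015679
  sensor drift: 0.29 × (1 − 0.74) × (1 − 0.14) × 0.44 × 0.39 = 0.011127
The unnormalized weights sum to 0.023167.
P(lubricant degradation | evidence) = 0.010471 / 0.023167 ≈ 0.452.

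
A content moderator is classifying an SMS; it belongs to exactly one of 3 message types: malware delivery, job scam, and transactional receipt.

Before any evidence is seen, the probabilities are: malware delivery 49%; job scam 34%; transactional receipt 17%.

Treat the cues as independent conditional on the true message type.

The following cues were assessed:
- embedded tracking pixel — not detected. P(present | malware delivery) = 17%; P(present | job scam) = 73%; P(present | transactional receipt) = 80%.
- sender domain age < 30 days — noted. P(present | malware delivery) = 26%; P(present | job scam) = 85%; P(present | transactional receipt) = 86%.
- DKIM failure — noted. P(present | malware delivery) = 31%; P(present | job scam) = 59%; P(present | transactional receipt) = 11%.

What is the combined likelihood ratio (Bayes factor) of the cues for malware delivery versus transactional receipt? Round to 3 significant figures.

3.54

Take the product of per-cue likelihoods under each hypothesis (using 1 − P(present | H) for each absent cue), then divide.
  malware delivery: (1 − 0.17) × 0.26 × 0.31 = 0.066898
  transactional receipt: (1 − 0.80) × 0.86 × 0.11 = 0.01892
Bayes factor = 0.066898 / 0.01892 ≈ 3.54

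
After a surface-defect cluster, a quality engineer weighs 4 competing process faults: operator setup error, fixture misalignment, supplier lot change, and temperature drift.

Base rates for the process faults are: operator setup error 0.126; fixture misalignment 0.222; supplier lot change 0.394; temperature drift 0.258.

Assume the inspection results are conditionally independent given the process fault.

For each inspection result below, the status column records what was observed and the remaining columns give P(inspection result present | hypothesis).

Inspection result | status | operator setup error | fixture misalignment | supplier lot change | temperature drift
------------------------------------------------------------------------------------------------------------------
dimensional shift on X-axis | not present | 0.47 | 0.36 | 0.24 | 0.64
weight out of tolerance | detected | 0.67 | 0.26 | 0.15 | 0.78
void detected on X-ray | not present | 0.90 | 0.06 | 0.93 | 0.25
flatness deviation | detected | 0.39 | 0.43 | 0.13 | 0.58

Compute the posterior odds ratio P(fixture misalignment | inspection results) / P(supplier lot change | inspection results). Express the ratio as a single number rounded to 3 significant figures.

Unnormalized posterior weight (prior times the inspection result likelihoods) for each of the two hypotheses (using 1 − P(present | H) for each absent inspection result):
  fixture misalignment: 0.222 × (1 − 0.36) × 0.26 × (1 − 0.06) × 0.43 = 0.014931
  supplier lot change: 0.394 × (1 − 0.24) × 0.15 × (1 − 0.93) × 0.13 = 0.00040874
Posterior odds = 0.014931 / 0.00040874 ≈ 36.5.

36.5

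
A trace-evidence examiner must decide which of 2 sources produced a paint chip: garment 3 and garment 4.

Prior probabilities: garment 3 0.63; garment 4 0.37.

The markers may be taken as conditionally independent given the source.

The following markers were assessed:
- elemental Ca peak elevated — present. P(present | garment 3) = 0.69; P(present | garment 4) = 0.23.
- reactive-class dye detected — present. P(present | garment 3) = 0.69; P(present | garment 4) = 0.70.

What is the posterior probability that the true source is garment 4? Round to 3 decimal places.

0.166

By Bayes' rule with conditional independence, the unnormalized weight for each hypothesis is prior × ∏ likelihoods:
  garment 3: 0.63 × 0.69 × 0.69 = 0.29994
  garment 4: 0.37 × 0.23 × 0.70 = 0.05957
Marginal likelihood of the evidence = 0.35951.
P(garment 4 | evidence) = 0.05957 / 0.35951 ≈ 0.166.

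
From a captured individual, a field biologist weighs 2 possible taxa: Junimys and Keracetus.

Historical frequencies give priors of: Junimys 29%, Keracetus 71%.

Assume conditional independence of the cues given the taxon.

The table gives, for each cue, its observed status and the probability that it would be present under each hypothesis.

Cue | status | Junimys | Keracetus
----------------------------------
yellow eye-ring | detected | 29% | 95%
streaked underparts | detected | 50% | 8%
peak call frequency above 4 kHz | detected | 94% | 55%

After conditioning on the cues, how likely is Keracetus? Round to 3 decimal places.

By Bayes' rule with conditional independence, the unnormalized weight for each hypothesis is prior × ∏ likelihoods:
  Junimys: 0.29 × 0.29 × 0.50 × 0.94 = 0.039527
  Keracetus: 0.71 × 0.95 × 0.08 × 0.55 = 0.029678
Marginal likelihood of the evidence = 0.069205.
P(Keracetus | evidence) = 0.029678 / 0.069205 ≈ 0.429.

0.429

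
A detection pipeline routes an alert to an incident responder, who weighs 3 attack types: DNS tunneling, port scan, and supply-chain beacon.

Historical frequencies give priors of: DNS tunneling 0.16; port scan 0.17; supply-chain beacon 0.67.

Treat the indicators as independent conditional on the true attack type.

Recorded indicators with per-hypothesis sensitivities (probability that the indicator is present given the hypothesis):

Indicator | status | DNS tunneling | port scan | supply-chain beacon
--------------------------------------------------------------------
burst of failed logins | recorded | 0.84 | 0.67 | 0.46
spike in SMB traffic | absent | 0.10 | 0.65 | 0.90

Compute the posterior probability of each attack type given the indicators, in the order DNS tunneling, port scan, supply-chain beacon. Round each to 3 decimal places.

0.631, 0.208, 0.161

By Bayes' rule with conditional independence, the unnormalized weight for each hypothesis is prior × ∏ likelihoods (using 1 − P(present | H) for each absent indicator):
  DNS tunneling: 0.16 × 0.84 × (1 − 0.10) = 0.12096
  port scan: 0.17 × 0.67 × (1 − 0.65) = 0.039865
  supply-chain beacon: 0.67 × 0.46 × (1 − 0.90) = 0.03082
Marginal likelihood of the evidence = 0.19165.
P(DNS tunneling | evidence) = 0.12096 / 0.19165 ≈ 0.631
P(port scan | evidence) = 0.039865 / 0.19165 ≈ 0.208
P(supply-chain beacon | evidence) = 0.03082 / 0.19165 ≈ 0.161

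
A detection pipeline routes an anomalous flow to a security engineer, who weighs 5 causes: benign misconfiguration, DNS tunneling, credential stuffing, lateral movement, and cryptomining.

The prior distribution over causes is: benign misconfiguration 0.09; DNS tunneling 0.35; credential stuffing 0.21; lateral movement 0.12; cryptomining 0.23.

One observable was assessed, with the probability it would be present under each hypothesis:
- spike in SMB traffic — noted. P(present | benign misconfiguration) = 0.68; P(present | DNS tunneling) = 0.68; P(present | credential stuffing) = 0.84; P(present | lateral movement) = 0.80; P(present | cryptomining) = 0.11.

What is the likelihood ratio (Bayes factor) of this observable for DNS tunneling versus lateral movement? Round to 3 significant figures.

Likelihood of this observable under each hypothesis:
  DNS tunneling: 0.68
  lateral movement: 0.8
Bayes factor = 0.68 / 0.8 ≈ 0.850

0.850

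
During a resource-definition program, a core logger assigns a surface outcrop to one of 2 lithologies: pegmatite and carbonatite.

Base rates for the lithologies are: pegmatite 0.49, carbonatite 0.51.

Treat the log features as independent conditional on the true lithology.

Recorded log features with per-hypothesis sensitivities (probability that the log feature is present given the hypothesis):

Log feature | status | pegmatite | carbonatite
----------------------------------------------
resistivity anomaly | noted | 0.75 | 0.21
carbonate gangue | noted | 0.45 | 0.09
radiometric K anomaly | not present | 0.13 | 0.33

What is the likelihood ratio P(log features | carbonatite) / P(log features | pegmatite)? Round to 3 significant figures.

Take the product of per-log feature likelihoods under each hypothesis (using 1 − P(present | H) for each absent log feature), then divide.
  carbonatite: 0.21 × 0.09 × (1 − 0.33) = 0.012663
  pegmatite: 0.75 × 0.45 × (1 − 0.13) = 0.29363
Bayes factor = 0.012663 / 0.29363 ≈ 0.0431

0.0431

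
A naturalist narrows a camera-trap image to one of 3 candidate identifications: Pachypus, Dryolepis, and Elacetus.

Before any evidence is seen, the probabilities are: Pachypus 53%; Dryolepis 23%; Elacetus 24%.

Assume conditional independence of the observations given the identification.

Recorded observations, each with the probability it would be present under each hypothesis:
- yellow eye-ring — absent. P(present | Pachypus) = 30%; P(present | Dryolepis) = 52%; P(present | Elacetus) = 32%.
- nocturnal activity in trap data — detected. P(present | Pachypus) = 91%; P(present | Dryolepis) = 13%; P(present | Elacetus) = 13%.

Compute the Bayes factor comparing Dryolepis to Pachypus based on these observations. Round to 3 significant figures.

0.0980

Take the product of per-observation likelihoods under each hypothesis (using 1 − P(present | H) for each absent observation), then divide.
  Dryolepis: (1 − 0.52) × 0.13 = 0.0624
  Pachypus: (1 − 0.30) × 0.91 = 0.637
Bayes factor = 0.0624 / 0.637 ≈ 0.0980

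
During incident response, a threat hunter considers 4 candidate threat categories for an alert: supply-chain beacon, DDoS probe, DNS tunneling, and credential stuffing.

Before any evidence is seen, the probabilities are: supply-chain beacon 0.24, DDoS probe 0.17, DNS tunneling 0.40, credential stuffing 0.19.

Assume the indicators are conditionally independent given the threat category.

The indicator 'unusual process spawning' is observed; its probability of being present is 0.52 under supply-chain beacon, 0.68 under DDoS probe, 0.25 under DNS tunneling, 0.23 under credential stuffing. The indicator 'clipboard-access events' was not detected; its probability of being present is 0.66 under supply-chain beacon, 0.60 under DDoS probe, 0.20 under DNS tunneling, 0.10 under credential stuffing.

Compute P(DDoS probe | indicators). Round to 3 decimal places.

For each hypothesis, the unnormalized posterior weight is prior × product of the indicator likelihoods (using 1 − P(present | H) for each absent indicator):
  supply-chain beacon: 0.24 × 0.52 × (1 − 0.66) = 0.042432
  DDoS probe: 0.17 × 0.68 × (1 − 0.60) = 0.04624
  DNS tunneling: 0.40 × 0.25 × (1 − 0.20) = 0.08
  credential stuffing: 0.19 × 0.23 × (1 − 0.10) = 0.03933
Marginal likelihood of the evidence = 0.208.
P(DDoS probe | evidence) = 0.04624 / 0.208 ≈ 0.222.

0.222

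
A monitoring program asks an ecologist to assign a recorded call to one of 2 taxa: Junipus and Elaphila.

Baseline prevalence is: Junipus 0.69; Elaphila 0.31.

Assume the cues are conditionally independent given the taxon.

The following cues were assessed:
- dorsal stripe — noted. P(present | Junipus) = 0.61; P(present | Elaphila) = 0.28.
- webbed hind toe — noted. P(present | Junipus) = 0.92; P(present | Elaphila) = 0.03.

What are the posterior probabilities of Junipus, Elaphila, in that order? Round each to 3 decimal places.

For each hypothesis, the unnormalized posterior weight is prior × product of the cue likelihoods:
  Junipus: 0.69 × 0.61 × 0.92 = 0.38723
  Elaphila: 0.31 × 0.28 × 0.03 = 0.002604
Normalizing constant Z = 0.38723 + 0.002604 = 0.38983.
P(Junipus | evidence) = 0.38723 / 0.38983 ≈ 0.993
P(Elaphila | evidence) = 0.002604 / 0.38983 ≈ 0.007

0.993, 0.007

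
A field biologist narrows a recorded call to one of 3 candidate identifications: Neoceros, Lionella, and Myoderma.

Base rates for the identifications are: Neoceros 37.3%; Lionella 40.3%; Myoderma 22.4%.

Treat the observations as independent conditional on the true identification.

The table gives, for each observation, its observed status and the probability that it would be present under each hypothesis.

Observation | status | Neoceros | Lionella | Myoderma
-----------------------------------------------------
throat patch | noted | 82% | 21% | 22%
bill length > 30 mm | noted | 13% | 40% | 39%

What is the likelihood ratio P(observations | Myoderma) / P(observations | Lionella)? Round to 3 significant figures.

1.02

Joint likelihood of the evidence pattern under each hypothesis:
  Myoderma: 0.22 × 0.39 = 0.0858
  Lionella: 0.21 × 0.40 = 0.084
Bayes factor = 0.0858 / 0.084 ≈ 1.02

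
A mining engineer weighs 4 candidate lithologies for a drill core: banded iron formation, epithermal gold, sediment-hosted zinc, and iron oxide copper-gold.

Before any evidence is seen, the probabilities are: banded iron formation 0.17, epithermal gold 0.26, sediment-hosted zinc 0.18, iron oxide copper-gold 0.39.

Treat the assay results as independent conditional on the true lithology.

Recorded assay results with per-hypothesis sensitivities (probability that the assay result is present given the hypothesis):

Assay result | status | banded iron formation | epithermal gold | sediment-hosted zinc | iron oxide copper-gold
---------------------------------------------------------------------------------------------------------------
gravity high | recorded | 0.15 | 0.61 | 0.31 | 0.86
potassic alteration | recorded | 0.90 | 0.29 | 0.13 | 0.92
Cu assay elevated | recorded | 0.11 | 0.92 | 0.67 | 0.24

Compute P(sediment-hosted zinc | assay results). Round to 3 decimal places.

0.039

For each hypothesis, the unnormalized posterior weight is prior × product of the assay result likelihoods:
  banded iron formation: 0.17 × 0.15 × 0.90 × 0.11 = 0.0025245
  epithermal gold: 0.26 × 0.61 × 0.29 × 0.92 = 0.042314
  sediment-hosted zinc: 0.18 × 0.31 × 0.13 × 0.67 = 0.0048602
  iron oxide copper-gold: 0.39 × 0.86 × 0.92 × 0.24 = 0.074056
Marginal likelihood of the evidence = 0.12376.
P(sediment-hosted zinc | evidence) = 0.0048602 / 0.12376 ≈ 0.039.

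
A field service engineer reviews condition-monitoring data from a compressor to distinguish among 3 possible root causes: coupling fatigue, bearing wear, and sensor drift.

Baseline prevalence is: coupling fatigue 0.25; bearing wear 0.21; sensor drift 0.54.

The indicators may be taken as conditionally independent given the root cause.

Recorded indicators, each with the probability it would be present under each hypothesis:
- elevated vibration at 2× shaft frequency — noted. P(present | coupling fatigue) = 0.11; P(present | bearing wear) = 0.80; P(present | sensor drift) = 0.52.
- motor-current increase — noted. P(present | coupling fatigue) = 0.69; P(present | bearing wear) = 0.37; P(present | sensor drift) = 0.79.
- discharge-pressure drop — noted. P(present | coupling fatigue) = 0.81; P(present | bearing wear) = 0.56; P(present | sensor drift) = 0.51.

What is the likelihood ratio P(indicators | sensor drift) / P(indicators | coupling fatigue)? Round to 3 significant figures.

Take the product of per-indicator likelihoods under each hypothesis, then divide.
  sensor drift: 0.52 × 0.79 × 0.51 = 0.20951
  coupling fatigue: 0.11 × 0.69 × 0.81 = 0.061479
Bayes factor = 0.20951 / 0.061479 ≈ 3.41

3.41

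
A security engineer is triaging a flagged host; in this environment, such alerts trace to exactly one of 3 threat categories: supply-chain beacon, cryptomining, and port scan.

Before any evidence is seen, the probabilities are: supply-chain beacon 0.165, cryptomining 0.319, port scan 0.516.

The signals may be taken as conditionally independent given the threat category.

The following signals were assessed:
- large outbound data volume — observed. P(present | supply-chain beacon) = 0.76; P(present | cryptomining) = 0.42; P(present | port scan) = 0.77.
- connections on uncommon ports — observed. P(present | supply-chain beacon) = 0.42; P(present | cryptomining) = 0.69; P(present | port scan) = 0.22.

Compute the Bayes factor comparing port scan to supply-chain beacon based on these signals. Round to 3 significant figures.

Take the product of per-signal likelihoods under each hypothesis, then divide.
  port scan: 0.77 × 0.22 = 0.1694
  supply-chain beacon: 0.76 × 0.42 = 0.3192
Bayes factor = 0.1694 / 0.3192 ≈ 0.531

0.531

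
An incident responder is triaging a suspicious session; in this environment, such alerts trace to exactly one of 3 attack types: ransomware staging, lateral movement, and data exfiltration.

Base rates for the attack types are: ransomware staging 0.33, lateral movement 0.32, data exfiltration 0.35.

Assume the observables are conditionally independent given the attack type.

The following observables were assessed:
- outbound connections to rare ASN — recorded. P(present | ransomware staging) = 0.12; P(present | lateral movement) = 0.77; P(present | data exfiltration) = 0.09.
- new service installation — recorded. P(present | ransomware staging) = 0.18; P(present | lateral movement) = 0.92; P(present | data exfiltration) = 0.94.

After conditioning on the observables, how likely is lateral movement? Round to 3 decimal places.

For each hypothesis, the unnormalized posterior weight is prior × product of the observable likelihoods:
  ransomware staging: 0.33 × 0.12 × 0.18 = 0.007128
  lateral movement: 0.32 × 0.77 × 0.92 = 0.22669
  data exfiltration: 0.35 × 0.09 × 0.94 = 0.02961
The unnormalized weights sum to 0.26343.
P(lateral movement | evidence) = 0.22669 / 0.26343 ≈ 0.861.

0.861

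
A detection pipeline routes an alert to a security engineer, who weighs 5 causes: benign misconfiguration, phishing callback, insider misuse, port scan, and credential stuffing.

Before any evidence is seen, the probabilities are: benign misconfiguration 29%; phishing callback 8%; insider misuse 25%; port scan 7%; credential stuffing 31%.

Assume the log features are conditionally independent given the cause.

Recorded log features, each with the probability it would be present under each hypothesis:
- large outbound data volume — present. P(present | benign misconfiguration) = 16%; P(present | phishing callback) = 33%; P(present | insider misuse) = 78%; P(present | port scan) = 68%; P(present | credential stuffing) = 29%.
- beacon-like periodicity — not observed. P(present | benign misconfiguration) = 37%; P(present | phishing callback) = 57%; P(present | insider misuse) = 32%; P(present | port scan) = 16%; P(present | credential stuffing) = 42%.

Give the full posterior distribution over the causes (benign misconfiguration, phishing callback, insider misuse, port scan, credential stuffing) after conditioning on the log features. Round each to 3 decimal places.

0.110, 0.043, 0.500, 0.151, 0.197

For each hypothesis, the unnormalized posterior weight is prior × product of the log feature likelihoods (using 1 − P(present | H) for each absent log feature):
  benign misconfiguration: 0.29 × 0.16 × (1 − 0.37) = 0.029232
  phishing callback: 0.08 × 0.33 × (1 − 0.57) = 0.011352
  insider misuse: 0.25 × 0.78 × (1 − 0.32) = 0.1326
  port scan: 0.07 × 0.68 × (1 − 0.16) = 0.039984
  credential stuffing: 0.31 × 0.29 × (1 − 0.42) = 0.052142
Normalizing constant Z = 0.029232 + 0.011352 + 0.1326 + 0.039984 + 0.052142 = 0.26531.
P(benign misconfiguration | evidence) = 0.029232 / 0.26531 ≈ 0.110
P(phishing callback | evidence) = 0.011352 / 0.26531 ≈ 0.043
P(insider misuse | evidence) = 0.1326 / 0.26531 ≈ 0.500
P(port scan | evidence) = 0.039984 / 0.26531 ≈ 0.151
P(credential stuffing | evidence) = 0.052142 / 0.26531 ≈ 0.197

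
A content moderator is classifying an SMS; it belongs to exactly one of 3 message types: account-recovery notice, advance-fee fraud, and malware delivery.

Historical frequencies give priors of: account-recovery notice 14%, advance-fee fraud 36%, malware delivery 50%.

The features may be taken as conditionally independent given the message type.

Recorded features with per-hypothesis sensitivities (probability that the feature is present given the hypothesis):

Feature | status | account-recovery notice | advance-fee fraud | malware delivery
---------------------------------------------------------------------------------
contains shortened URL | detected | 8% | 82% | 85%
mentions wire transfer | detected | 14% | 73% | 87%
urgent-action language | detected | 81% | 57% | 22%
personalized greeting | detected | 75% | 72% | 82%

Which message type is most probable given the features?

advance-fee fraud

Multiply each prior by the joint likelihood of the feature pattern:
  account-recovery notice: 0.14 × 0.08 × 0.14 × 0.81 × 0.75 = 0.00095256
  advance-fee fraud: 0.36 × 0.82 × 0.73 × 0.57 × 0.72 = 0.08844
  malware delivery: 0.50 × 0.85 × 0.87 × 0.22 × 0.82 = 0.066703
Marginal likelihood of the evidence = 0.1561.
P(account-recovery notice | evidence) ≈ 0.00095256 / 0.1561 ≈ 0.006
P(advance-fee fraud | evidence) ≈ 0.08844 / 0.1561 ≈ 0.567
P(malware delivery | evidence) ≈ 0.066703 / 0.1561 ≈ 0.427
The largest is 0.567, so advance-fee fraud is most probable.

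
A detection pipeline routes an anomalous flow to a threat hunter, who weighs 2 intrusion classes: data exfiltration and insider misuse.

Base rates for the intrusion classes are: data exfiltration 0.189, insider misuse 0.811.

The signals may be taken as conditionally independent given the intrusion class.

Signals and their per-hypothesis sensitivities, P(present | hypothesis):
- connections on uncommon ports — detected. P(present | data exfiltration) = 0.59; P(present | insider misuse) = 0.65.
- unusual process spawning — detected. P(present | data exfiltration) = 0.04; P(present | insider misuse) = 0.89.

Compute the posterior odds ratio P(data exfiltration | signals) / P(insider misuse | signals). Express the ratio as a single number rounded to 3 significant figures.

0.00951

Posterior odds equal prior odds times the likelihood ratio; only the two competing hypotheses matter.
  data exfiltration: 0.189 × 0.59 × 0.04 = 0.0044604
  insider misuse: 0.811 × 0.65 × 0.89 = 0.46916
Odds(data exfiltration : insider misuse) = 0.0044604 / 0.46916 ≈ 0.00951.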